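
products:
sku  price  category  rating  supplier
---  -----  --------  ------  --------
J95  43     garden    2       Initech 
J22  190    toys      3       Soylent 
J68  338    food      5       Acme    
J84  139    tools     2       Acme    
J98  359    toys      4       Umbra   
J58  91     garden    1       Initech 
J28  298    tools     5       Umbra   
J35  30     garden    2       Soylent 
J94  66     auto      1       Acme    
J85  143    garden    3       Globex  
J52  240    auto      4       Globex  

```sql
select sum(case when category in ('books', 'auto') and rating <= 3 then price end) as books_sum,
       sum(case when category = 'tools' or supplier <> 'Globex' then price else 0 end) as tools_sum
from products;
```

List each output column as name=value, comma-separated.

[books_sum: category in ('books', 'auto') and rating <= 3]
sku=J95: ✗
sku=J22: ✗
sku=J68: ✗
sku=J84: ✗
sku=J98: ✗
sku=J58: ✗
sku=J28: ✗
sku=J35: ✗
sku=J94: ✓ → 66
sku=J85: ✗
sku=J52: ✗
books_sum = 66
—
[tools_sum: category = 'tools' or supplier <> 'Globex']
sku=J95: ✓ → 43
sku=J22: ✓ → 190
sku=J68: ✓ → 338
sku=J84: ✓ → 139
sku=J98: ✓ → 359
sku=J58: ✓ → 91
sku=J28: ✓ → 298
sku=J35: ✓ → 30
sku=J94: ✓ → 66
sku=J85: ✗
sku=J52: ✗
tools_sum = 43 + 190 + 338 + 139 + 359 + 91 + 298 + 30 + 66 = 1554

books_sum=66, tools_sum=1554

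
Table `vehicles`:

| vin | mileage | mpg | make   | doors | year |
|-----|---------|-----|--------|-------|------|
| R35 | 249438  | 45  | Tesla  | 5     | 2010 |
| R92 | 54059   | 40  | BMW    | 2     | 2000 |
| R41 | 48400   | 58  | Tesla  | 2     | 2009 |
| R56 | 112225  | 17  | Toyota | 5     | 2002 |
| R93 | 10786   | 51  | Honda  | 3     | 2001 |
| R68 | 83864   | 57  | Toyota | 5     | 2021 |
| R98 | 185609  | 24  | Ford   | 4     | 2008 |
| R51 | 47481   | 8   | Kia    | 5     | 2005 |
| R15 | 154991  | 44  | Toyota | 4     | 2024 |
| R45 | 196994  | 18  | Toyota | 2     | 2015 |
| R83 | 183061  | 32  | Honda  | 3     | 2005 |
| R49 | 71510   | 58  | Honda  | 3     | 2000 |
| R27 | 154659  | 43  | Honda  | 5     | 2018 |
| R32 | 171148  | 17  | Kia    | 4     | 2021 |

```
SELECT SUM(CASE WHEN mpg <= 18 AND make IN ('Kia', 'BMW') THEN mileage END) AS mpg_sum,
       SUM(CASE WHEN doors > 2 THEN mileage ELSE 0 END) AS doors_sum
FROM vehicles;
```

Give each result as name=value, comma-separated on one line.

mpg_sum=218629, doors_sum=1424772

[mpg_sum: mpg <= 18 AND make IN ('Kia', 'BMW')]
vin=R35: ✗
vin=R92: ✗
vin=R41: ✗
vin=R56: ✗
vin=R93: ✗
vin=R68: ✗
vin=R98: ✗
vin=R51: ✓ → 47481
vin=R15: ✗
vin=R45: ✗
vin=R83: ✗
vin=R49: ✗
vin=R27: ✗
vin=R32: ✓ → 171148
mpg_sum = 47481 + 171148 = 218629
—
[doors_sum: doors > 2]
vin=R35: ✓ → 249438
vin=R92: ✗
vin=R41: ✗
vin=R56: ✓ → 112225
vin=R93: ✓ → 10786
vin=R68: ✓ → 83864
vin=R98: ✓ → 185609
vin=R51: ✓ → 47481
vin=R15: ✓ → 154991
vin=R45: ✗
vin=R83: ✓ → 183061
vin=R49: ✓ → 71510
vin=R27: ✓ → 154659
vin=R32: ✓ → 171148
doors_sum = 249438 + 112225 + 10786 + 83864 + 185609 + 47481 + 154991 + 183061 + 71510 + 154659 + 171148 = 1424772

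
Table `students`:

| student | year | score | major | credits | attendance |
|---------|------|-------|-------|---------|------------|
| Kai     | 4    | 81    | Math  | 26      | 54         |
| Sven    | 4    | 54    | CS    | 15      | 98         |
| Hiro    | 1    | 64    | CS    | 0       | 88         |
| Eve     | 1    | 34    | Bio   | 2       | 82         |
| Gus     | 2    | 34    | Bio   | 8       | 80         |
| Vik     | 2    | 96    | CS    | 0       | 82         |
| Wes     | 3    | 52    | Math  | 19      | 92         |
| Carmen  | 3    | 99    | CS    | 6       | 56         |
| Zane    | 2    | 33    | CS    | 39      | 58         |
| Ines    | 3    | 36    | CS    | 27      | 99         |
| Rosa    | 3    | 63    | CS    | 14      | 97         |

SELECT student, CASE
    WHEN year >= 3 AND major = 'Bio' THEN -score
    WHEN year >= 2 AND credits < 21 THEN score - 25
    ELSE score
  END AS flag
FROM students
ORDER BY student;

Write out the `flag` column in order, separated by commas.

student=Carmen: year >= 2 AND credits < 21 → 74
student=Eve: ELSE → 34
student=Gus: year >= 2 AND credits < 21 → 9
student=Hiro: ELSE → 64
student=Ines: ELSE → 36
student=Kai: ELSE → 81
student=Rosa: year >= 2 AND credits < 21 → 38
student=Sven: year >= 2 AND credits < 21 → 29
student=Vik: year >= 2 AND credits < 21 → 71
student=Wes: year >= 2 AND credits < 21 → 27
student=Zane: ELSE → 33

74, 34, 9, 64, 36, 81, 38, 29, 71, 27, 33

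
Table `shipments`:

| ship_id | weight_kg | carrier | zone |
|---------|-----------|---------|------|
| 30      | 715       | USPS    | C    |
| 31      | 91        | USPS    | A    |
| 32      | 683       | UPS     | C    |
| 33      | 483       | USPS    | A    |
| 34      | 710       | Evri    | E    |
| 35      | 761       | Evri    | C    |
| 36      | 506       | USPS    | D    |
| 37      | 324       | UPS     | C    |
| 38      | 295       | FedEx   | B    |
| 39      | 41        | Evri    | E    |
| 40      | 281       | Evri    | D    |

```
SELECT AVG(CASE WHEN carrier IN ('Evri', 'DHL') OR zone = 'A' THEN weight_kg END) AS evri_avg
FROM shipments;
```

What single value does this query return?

ship_id=30: ✗
ship_id=31: ✓ → 91
ship_id=32: ✗
ship_id=33: ✓ → 483
ship_id=34: ✓ → 710
ship_id=35: ✓ → 761
ship_id=36: ✗
ship_id=37: ✗
ship_id=38: ✗
ship_id=39: ✓ → 41
ship_id=40: ✓ → 281
evri_avg = (91 + 483 + 710 + 761 + 41 + 281) / 6 = 394.5

394.5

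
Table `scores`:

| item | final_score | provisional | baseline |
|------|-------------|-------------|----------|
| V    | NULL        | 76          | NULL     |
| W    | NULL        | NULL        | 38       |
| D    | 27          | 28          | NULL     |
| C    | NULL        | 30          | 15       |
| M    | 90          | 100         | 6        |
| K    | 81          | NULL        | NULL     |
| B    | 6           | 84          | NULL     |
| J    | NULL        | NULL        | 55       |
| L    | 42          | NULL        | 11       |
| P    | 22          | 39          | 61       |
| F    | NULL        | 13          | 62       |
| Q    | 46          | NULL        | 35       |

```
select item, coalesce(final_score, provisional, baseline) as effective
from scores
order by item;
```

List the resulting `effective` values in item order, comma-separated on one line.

6, 30, 27, 13, 55, 81, 42, 90, 22, 46, 76, 38

item=B: final_score=6 → 6
item=C: final_score=NULL, provisional=30 → 30
item=D: final_score=27 → 27
item=F: final_score=NULL, provisional=13 → 13
item=J: final_score=NULL, provisional=NULL, baseline=55 → 55
item=K: final_score=81 → 81
item=L: final_score=42 → 42
item=M: final_score=90 → 90
item=P: final_score=22 → 22
item=Q: final_score=46 → 46
item=V: final_score=NULL, provisional=76 → 76
item=W: final_score=NULL, provisional=NULL, baseline=38 → 38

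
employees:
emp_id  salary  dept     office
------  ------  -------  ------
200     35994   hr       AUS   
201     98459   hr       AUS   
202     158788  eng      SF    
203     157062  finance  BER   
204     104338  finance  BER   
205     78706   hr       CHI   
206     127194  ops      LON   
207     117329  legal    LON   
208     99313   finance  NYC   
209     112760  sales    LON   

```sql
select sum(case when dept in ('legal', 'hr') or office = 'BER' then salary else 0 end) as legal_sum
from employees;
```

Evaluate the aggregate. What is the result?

591888

emp_id=200: ✓ → 35994
emp_id=201: ✓ → 98459
emp_id=202: ✗
emp_id=203: ✓ → 157062
emp_id=204: ✓ → 104338
emp_id=205: ✓ → 78706
emp_id=206: ✗
emp_id=207: ✓ → 117329
emp_id=208: ✗
emp_id=209: ✗
legal_sum = 35994 + 98459 + 157062 + 104338 + 78706 + 117329 = 591888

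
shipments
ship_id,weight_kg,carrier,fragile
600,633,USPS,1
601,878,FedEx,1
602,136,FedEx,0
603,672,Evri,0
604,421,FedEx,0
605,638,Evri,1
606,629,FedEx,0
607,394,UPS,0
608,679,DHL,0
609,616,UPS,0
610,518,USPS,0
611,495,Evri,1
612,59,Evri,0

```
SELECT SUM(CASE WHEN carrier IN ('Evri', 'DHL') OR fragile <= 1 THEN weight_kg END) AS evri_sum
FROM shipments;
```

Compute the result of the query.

ship_id=600: ✓ → 633
ship_id=601: ✓ → 878
ship_id=602: ✓ → 136
ship_id=603: ✓ → 672
ship_id=604: ✓ → 421
ship_id=605: ✓ → 638
ship_id=606: ✓ → 629
ship_id=607: ✓ → 394
ship_id=608: ✓ → 679
ship_id=609: ✓ → 616
ship_id=610: ✓ → 518
ship_id=611: ✓ → 495
ship_id=612: ✓ → 59
evri_sum = 633 + 878 + 136 + 672 + 421 + 638 + 629 + 394 + 679 + 616 + 518 + 495 + 59 = 6768

6768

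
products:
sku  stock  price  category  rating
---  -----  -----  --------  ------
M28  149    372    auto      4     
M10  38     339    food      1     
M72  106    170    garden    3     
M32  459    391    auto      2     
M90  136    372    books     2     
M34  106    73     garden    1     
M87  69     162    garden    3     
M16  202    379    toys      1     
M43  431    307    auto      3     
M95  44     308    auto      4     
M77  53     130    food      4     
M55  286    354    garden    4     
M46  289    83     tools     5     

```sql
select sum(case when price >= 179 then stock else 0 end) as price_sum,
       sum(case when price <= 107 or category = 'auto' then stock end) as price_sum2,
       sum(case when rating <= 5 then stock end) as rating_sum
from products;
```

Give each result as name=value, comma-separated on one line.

[price_sum: price >= 179]
sku=M28: ✓ → 149
sku=M10: ✓ → 38
sku=M72: ✗
sku=M32: ✓ → 459
sku=M90: ✓ → 136
sku=M34: ✗
sku=M87: ✗
sku=M16: ✓ → 202
sku=M43: ✓ → 431
sku=M95: ✓ → 44
sku=M77: ✗
sku=M55: ✓ → 286
sku=M46: ✗
price_sum = 149 + 38 + 459 + 136 + 202 + 431 + 44 + 286 = 1745
—
[price_sum2: price <= 107 or category = 'auto']
sku=M28: ✓ → 149
sku=M10: ✗
sku=M72: ✗
sku=M32: ✓ → 459
sku=M90: ✗
sku=M34: ✓ → 106
sku=M87: ✗
sku=M16: ✗
sku=M43: ✓ → 431
sku=M95: ✓ → 44
sku=M77: ✗
sku=M55: ✗
sku=M46: ✓ → 289
price_sum2 = 149 + 459 + 106 + 431 + 44 + 289 = 1478
—
[rating_sum: rating <= 5]
sku=M28: ✓ → 149
sku=M10: ✓ → 38
sku=M72: ✓ → 106
sku=M32: ✓ → 459
sku=M90: ✓ → 136
sku=M34: ✓ → 106
sku=M87: ✓ → 69
sku=M16: ✓ → 202
sku=M43: ✓ → 431
sku=M95: ✓ → 44
sku=M77: ✓ → 53
sku=M55: ✓ → 286
sku=M46: ✓ → 289
rating_sum = 149 + 38 + 106 + 459 + 136 + 106 + 69 + 202 + 431 + 44 + 53 + 286 + 289 = 2368

price_sum=1745, price_sum2=1478, rating_sum=2368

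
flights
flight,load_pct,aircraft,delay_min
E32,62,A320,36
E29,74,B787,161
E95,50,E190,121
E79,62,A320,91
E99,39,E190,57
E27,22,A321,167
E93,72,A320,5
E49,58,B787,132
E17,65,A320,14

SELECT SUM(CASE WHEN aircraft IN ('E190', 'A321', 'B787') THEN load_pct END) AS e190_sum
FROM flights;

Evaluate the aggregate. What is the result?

243

flight=E32: ✗
flight=E29: ✓ → 74
flight=E95: ✓ → 50
flight=E79: ✗
flight=E99: ✓ → 39
flight=E27: ✓ → 22
flight=E93: ✗
flight=E49: ✓ → 58
flight=E17: ✗
e190_sum = 74 + 50 + 39 + 22 + 58 = 243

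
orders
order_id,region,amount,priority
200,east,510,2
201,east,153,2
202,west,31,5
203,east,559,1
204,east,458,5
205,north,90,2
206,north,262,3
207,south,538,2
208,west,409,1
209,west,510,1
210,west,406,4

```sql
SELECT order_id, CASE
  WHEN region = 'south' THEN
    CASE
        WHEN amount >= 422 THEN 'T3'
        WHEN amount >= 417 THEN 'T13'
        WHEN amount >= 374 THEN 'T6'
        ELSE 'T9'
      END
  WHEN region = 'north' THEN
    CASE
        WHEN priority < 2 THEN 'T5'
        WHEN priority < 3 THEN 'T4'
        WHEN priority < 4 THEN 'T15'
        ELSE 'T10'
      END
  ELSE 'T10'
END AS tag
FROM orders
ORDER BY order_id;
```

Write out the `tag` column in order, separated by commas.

order_id=200: region='east' → outer ELSE → T10
order_id=201: region='east' → outer ELSE → T10
order_id=202: region='west' → outer ELSE → T10
order_id=203: region='east' → outer ELSE → T10
order_id=204: region='east' → outer ELSE → T10
order_id=205: region='north' → inner[priority < 3] → T4
order_id=206: region='north' → inner[priority < 4] → T15
order_id=207: region='south' → inner[amount >= 422] → T3
order_id=208: region='west' → outer ELSE → T10
order_id=209: region='west' → outer ELSE → T10
order_id=210: region='west' → outer ELSE → T10

T10, T10, T10, T10, T10, T4, T15, T3, T10, T10, T10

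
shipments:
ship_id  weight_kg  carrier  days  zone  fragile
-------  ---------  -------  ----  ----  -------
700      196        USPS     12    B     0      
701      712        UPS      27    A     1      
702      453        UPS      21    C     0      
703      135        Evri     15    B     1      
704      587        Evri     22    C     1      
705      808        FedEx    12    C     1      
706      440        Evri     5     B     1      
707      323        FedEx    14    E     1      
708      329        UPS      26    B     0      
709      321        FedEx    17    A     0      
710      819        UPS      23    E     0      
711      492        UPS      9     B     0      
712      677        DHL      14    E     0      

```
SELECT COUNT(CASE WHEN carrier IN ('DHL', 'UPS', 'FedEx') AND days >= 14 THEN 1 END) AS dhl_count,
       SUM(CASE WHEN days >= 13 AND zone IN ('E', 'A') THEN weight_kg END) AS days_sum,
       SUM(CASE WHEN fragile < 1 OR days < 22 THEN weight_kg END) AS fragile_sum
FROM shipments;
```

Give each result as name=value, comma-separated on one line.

dhl_count=7, days_sum=2852, fragile_sum=4993

[dhl_count: carrier IN ('DHL', 'UPS', 'FedEx') AND days >= 14]
ship_id=700: ✗
ship_id=701: ✓ → 1
ship_id=702: ✓ → 1
ship_id=703: ✗
ship_id=704: ✗
ship_id=705: ✗
ship_id=706: ✗
ship_id=707: ✓ → 1
ship_id=708: ✓ → 1
ship_id=709: ✓ → 1
ship_id=710: ✓ → 1
ship_id=711: ✗
ship_id=712: ✓ → 1
dhl_count = COUNT(1, 1, 1, 1, 1, 1, 1) = 7
—
[days_sum: days >= 13 AND zone IN ('E', 'A')]
ship_id=700: ✗
ship_id=701: ✓ → 712
ship_id=702: ✗
ship_id=703: ✗
ship_id=704: ✗
ship_id=705: ✗
ship_id=706: ✗
ship_id=707: ✓ → 323
ship_id=708: ✗
ship_id=709: ✓ → 321
ship_id=710: ✓ → 819
ship_id=711: ✗
ship_id=712: ✓ → 677
days_sum = 712 + 323 + 321 + 819 + 677 = 2852
—
[fragile_sum: fragile < 1 OR days < 22]
ship_id=700: ✓ → 196
ship_id=701: ✗
ship_id=702: ✓ → 453
ship_id=703: ✓ → 135
ship_id=704: ✗
ship_id=705: ✓ → 808
ship_id=706: ✓ → 440
ship_id=707: ✓ → 323
ship_id=708: ✓ → 329
ship_id=709: ✓ → 321
ship_id=710: ✓ → 819
ship_id=711: ✓ → 492
ship_id=712: ✓ → 677
fragile_sum = 196 + 453 + 135 + 808 + 440 + 323 + 329 + 321 + 819 + 492 + 677 = 4993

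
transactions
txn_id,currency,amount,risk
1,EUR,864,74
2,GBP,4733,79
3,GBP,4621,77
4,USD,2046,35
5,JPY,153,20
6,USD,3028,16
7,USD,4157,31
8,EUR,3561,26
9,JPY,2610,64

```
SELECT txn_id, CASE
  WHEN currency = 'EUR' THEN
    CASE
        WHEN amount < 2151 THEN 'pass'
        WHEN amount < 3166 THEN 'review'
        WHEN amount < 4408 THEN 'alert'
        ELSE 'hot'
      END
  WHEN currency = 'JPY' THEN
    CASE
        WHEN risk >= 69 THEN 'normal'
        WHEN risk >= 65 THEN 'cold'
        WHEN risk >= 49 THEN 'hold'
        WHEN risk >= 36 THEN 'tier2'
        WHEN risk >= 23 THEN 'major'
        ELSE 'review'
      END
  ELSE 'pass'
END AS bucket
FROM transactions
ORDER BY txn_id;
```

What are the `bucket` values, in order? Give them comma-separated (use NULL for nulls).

pass, pass, pass, pass, review, pass, pass, alert, hold

txn_id=1: currency='EUR' → inner[amount < 2151] → pass
txn_id=2: currency='GBP' → outer ELSE → pass
txn_id=3: currency='GBP' → outer ELSE → pass
txn_id=4: currency='USD' → outer ELSE → pass
txn_id=5: currency='JPY' → inner[ELSE] → review
txn_id=6: currency='USD' → outer ELSE → pass
txn_id=7: currency='USD' → outer ELSE → pass
txn_id=8: currency='EUR' → inner[amount < 4408] → alert
txn_id=9: currency='JPY' → inner[risk >= 49] → hold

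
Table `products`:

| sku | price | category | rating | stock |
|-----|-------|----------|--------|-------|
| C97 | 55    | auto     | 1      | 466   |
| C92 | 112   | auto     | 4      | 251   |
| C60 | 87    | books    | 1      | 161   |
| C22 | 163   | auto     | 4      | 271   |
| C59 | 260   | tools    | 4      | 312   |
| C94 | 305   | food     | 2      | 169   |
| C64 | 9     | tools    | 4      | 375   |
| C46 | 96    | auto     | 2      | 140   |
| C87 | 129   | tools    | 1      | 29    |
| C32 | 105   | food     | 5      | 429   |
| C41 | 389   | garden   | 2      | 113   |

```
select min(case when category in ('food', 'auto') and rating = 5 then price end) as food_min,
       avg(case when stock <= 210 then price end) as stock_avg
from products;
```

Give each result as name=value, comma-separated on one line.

[food_min: category in ('food', 'auto') and rating = 5]
sku=C97: ✗
sku=C92: ✗
sku=C60: ✗
sku=C22: ✗
sku=C59: ✗
sku=C94: ✗
sku=C64: ✗
sku=C46: ✗
sku=C87: ✗
sku=C32: ✓ → 105
sku=C41: ✗
food_min = MIN(105) = 105
—
[stock_avg: stock <= 210]
sku=C97: ✗
sku=C92: ✗
sku=C60: ✓ → 87
sku=C22: ✗
sku=C59: ✗
sku=C94: ✓ → 305
sku=C64: ✗
sku=C46: ✓ → 96
sku=C87: ✓ → 129
sku=C32: ✗
sku=C41: ✓ → 389
stock_avg = (87 + 305 + 96 + 129 + 389) / 5 = 201.2

food_min=105, stock_avg=201.2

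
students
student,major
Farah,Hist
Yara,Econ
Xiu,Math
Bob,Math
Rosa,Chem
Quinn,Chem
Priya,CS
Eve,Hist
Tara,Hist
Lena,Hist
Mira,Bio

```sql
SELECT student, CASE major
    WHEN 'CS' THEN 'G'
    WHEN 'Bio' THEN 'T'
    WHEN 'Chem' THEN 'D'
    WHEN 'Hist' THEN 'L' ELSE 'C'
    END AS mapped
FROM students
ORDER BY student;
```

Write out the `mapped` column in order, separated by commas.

student=Bob: ELSE → C
student=Eve: major='Hist' → L
student=Farah: major='Hist' → L
student=Lena: major='Hist' → L
student=Mira: major='Bio' → T
student=Priya: major='CS' → G
student=Quinn: major='Chem' → D
student=Rosa: major='Chem' → D
student=Tara: major='Hist' → L
student=Xiu: ELSE → C
student=Yara: ELSE → C

C, L, L, L, T, G, D, D, L, C, C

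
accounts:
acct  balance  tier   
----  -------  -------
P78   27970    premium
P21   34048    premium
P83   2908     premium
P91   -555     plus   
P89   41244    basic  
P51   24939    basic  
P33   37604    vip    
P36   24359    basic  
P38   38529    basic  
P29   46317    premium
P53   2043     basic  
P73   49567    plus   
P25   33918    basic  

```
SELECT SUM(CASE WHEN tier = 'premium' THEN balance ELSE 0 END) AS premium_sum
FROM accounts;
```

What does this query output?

111243

acct=P78: ✓ → 27970
acct=P21: ✓ → 34048
acct=P83: ✓ → 2908
acct=P91: ✗
acct=P89: ✗
acct=P51: ✗
acct=P33: ✗
acct=P36: ✗
acct=P38: ✗
acct=P29: ✓ → 46317
acct=P53: ✗
acct=P73: ✗
acct=P25: ✗
premium_sum = 27970 + 34048 + 2908 + 46317 = 111243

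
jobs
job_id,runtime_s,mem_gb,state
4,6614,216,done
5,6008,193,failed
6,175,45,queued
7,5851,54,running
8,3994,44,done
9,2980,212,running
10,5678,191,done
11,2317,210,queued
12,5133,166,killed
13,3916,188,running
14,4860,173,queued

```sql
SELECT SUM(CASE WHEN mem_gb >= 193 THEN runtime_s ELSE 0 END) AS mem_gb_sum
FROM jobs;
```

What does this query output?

17919

job_id=4: ✓ → 6614
job_id=5: ✓ → 6008
job_id=6: ✗
job_id=7: ✗
job_id=8: ✗
job_id=9: ✓ → 2980
job_id=10: ✗
job_id=11: ✓ → 2317
job_id=12: ✗
job_id=13: ✗
job_id=14: ✗
mem_gb_sum = 6614 + 6008 + 2980 + 2317 = 17919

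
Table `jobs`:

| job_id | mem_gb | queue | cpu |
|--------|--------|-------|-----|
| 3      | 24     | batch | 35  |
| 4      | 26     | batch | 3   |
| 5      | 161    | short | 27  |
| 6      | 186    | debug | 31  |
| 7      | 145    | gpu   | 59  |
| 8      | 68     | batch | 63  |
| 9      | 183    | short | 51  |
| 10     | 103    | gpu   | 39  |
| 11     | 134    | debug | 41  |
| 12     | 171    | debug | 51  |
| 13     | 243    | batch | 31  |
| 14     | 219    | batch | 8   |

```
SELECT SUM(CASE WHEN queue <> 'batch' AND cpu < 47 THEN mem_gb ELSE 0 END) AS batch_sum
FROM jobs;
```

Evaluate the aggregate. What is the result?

job_id=3: ✗
job_id=4: ✗
job_id=5: ✓ → 161
job_id=6: ✓ → 186
job_id=7: ✗
job_id=8: ✗
job_id=9: ✗
job_id=10: ✓ → 103
job_id=11: ✓ → 134
job_id=12: ✗
job_id=13: ✗
job_id=14: ✗
batch_sum = 161 + 186 + 103 + 134 = 584

584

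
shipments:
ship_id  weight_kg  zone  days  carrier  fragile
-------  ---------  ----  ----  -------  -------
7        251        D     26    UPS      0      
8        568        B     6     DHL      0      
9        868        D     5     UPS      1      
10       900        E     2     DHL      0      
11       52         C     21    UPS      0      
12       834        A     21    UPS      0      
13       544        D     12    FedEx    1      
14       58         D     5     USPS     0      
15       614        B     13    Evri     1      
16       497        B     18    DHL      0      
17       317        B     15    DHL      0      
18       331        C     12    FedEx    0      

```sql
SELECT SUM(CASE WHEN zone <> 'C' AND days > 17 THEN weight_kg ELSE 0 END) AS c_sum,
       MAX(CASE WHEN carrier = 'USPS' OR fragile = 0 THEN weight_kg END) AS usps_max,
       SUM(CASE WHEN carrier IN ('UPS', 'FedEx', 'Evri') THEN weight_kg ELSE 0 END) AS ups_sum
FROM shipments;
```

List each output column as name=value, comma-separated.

[c_sum: zone <> 'C' AND days > 17]
ship_id=7: ✓ → 251
ship_id=8: ✗
ship_id=9: ✗
ship_id=10: ✗
ship_id=11: ✗
ship_id=12: ✓ → 834
ship_id=13: ✗
ship_id=14: ✗
ship_id=15: ✗
ship_id=16: ✓ → 497
ship_id=17: ✗
ship_id=18: ✗
c_sum = 251 + 834 + 497 = 1582
—
[usps_max: carrier = 'USPS' OR fragile = 0]
ship_id=7: ✓ → 251
ship_id=8: ✓ → 568
ship_id=9: ✗
ship_id=10: ✓ → 900
ship_id=11: ✓ → 52
ship_id=12: ✓ → 834
ship_id=13: ✗
ship_id=14: ✓ → 58
ship_id=15: ✗
ship_id=16: ✓ → 497
ship_id=17: ✓ → 317
ship_id=18: ✓ → 331
usps_max = MAX(251, 568, 900, 52, 834, 58, 497, 317, 331) = 900
—
[ups_sum: carrier IN ('UPS', 'FedEx', 'Evri')]
ship_id=7: ✓ → 251
ship_id=8: ✗
ship_id=9: ✓ → 868
ship_id=10: ✗
ship_id=11: ✓ → 52
ship_id=12: ✓ → 834
ship_id=13: ✓ → 544
ship_id=14: ✗
ship_id=15: ✓ → 614
ship_id=16: ✗
ship_id=17: ✗
ship_id=18: ✓ → 331
ups_sum = 251 + 868 + 52 + 834 + 544 + 614 + 331 = 3494

c_sum=1582, usps_max=900, ups_sum=3494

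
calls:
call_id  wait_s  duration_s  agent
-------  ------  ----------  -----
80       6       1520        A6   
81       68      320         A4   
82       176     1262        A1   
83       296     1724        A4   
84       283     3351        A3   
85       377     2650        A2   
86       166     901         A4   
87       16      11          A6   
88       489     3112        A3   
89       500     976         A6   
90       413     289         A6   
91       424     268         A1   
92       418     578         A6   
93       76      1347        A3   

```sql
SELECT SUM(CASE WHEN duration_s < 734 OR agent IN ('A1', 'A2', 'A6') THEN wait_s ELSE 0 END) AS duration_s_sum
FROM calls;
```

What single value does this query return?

call_id=80: ✓ → 6
call_id=81: ✓ → 68
call_id=82: ✓ → 176
call_id=83: ✗
call_id=84: ✗
call_id=85: ✓ → 377
call_id=86: ✗
call_id=87: ✓ → 16
call_id=88: ✗
call_id=89: ✓ → 500
call_id=90: ✓ → 413
call_id=91: ✓ → 424
call_id=92: ✓ → 418
call_id=93: ✗
duration_s_sum = 6 + 68 + 176 + 377 + 16 + 500 + 413 + 424 + 418 = 2398

2398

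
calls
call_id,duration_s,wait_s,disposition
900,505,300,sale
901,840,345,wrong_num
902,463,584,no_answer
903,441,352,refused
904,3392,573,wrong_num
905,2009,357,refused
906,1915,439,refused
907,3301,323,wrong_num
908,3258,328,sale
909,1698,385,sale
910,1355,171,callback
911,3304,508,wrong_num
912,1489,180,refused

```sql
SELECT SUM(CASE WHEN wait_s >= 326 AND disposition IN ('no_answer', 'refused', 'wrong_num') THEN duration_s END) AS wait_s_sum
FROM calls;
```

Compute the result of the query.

call_id=900: ✗
call_id=901: ✓ → 840
call_id=902: ✓ → 463
call_id=903: ✓ → 441
call_id=904: ✓ → 3392
call_id=905: ✓ → 2009
call_id=906: ✓ → 1915
call_id=907: ✗
call_id=908: ✗
call_id=909: ✗
call_id=910: ✗
call_id=911: ✓ → 3304
call_id=912: ✗
wait_s_sum = 840 + 463 + 441 + 3392 + 2009 + 1915 + 3304 = 12364

12364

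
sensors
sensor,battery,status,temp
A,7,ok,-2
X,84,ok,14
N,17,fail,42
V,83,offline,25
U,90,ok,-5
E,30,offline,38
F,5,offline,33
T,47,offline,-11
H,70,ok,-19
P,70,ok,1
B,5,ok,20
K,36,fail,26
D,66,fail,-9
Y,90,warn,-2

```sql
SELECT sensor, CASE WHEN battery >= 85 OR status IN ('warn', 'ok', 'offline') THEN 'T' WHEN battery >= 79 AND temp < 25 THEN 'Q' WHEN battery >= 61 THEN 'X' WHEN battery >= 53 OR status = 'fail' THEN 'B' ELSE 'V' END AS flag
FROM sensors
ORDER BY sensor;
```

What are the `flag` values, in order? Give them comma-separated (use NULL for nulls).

sensor=A: battery >= 85 OR status IN ('warn', 'ok', 'offline') → T
sensor=B: battery >= 85 OR status IN ('warn', 'ok', 'offline') → T
sensor=D: battery >= 61 → X
sensor=E: battery >= 85 OR status IN ('warn', 'ok', 'offline') → T
sensor=F: battery >= 85 OR status IN ('warn', 'ok', 'offline') → T
sensor=H: battery >= 85 OR status IN ('warn', 'ok', 'offline') → T
sensor=K: battery >= 53 OR status = 'fail' → B
sensor=N: battery >= 53 OR status = 'fail' → B
sensor=P: battery >= 85 OR status IN ('warn', 'ok', 'offline') → T
sensor=T: battery >= 85 OR status IN ('warn', 'ok', 'offline') → T
sensor=U: battery >= 85 OR status IN ('warn', 'ok', 'offline') → T
sensor=V: battery >= 85 OR status IN ('warn', 'ok', 'offline') → T
sensor=X: battery >= 85 OR status IN ('warn', 'ok', 'offline') → T
sensor=Y: battery >= 85 OR status IN ('warn', 'ok', 'offline') → T

T, T, X, T, T, T, B, B, T, T, T, T, T, T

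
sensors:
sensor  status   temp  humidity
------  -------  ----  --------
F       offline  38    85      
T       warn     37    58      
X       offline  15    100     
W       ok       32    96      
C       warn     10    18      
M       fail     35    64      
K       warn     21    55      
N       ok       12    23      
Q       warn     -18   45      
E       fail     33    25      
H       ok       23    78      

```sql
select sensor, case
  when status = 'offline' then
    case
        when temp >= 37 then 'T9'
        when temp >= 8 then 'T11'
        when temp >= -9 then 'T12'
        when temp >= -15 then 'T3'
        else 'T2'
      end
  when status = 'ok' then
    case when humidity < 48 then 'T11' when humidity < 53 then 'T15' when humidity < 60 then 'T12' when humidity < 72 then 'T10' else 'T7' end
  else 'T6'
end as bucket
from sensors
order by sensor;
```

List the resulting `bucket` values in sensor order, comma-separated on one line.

sensor=C: status='warn' → outer ELSE → T6
sensor=E: status='fail' → outer ELSE → T6
sensor=F: status='offline' → inner[temp >= 37] → T9
sensor=H: status='ok' → inner[ELSE] → T7
sensor=K: status='warn' → outer ELSE → T6
sensor=M: status='fail' → outer ELSE → T6
sensor=N: status='ok' → inner[humidity < 48] → T11
sensor=Q: status='warn' → outer ELSE → T6
sensor=T: status='warn' → outer ELSE → T6
sensor=W: status='ok' → inner[ELSE] → T7
sensor=X: status='offline' → inner[temp >= 8] → T11

T6, T6, T9, T7, T6, T6, T11, T6, T6, T7, T11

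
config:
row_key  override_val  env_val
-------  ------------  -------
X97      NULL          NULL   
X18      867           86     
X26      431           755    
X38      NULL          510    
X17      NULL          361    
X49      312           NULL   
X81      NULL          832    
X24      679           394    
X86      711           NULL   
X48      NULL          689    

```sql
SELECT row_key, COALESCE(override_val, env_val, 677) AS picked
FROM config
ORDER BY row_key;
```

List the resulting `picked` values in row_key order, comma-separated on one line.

361, 867, 679, 431, 510, 689, 312, 832, 711, 677

row_key=X17: override_val=NULL, env_val=361 → 361
row_key=X18: override_val=867 → 867
row_key=X24: override_val=679 → 679
row_key=X26: override_val=431 → 431
row_key=X38: override_val=NULL, env_val=510 → 510
row_key=X48: override_val=NULL, env_val=689 → 689
row_key=X49: override_val=312 → 312
row_key=X81: override_val=NULL, env_val=832 → 832
row_key=X86: override_val=711 → 711
row_key=X97: override_val=NULL, env_val=NULL, → literal 677 → 677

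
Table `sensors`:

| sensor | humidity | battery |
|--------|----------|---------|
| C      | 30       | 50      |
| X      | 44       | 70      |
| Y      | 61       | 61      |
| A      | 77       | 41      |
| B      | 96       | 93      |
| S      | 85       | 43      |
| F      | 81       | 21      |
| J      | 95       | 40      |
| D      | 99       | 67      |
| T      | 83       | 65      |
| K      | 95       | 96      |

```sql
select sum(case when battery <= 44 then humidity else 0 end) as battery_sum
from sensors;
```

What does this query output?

sensor=C: ✗
sensor=X: ✗
sensor=Y: ✗
sensor=A: ✓ → 77
sensor=B: ✗
sensor=S: ✓ → 85
sensor=F: ✓ → 81
sensor=J: ✓ → 95
sensor=D: ✗
sensor=T: ✗
sensor=K: ✗
battery_sum = 77 + 85 + 81 + 95 = 338

338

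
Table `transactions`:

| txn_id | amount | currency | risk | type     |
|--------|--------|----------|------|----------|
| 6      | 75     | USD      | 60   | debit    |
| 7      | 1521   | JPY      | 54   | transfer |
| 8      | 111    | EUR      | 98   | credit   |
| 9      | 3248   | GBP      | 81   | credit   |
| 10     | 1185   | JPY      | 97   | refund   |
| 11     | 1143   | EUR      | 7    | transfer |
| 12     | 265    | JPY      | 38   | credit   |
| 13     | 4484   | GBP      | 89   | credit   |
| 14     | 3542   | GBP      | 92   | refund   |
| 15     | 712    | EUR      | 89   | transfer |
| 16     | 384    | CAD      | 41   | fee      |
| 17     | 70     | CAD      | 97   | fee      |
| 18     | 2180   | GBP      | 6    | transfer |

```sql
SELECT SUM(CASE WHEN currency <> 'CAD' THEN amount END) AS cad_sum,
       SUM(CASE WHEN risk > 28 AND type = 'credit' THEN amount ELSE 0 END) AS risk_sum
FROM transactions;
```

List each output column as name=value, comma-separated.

[cad_sum: currency <> 'CAD']
txn_id=6: ✓ → 75
txn_id=7: ✓ → 1521
txn_id=8: ✓ → 111
txn_id=9: ✓ → 3248
txn_id=10: ✓ → 1185
txn_id=11: ✓ → 1143
txn_id=12: ✓ → 265
txn_id=13: ✓ → 4484
txn_id=14: ✓ → 3542
txn_id=15: ✓ → 712
txn_id=16: ✗
txn_id=17: ✗
txn_id=18: ✓ → 2180
cad_sum = 75 + 1521 + 111 + 3248 + 1185 + 1143 + 265 + 4484 + 3542 + 712 + 2180 = 18466
—
[risk_sum: risk > 28 AND type = 'credit']
txn_id=6: ✗
txn_id=7: ✗
txn_id=8: ✓ → 111
txn_id=9: ✓ → 3248
txn_id=10: ✗
txn_id=11: ✗
txn_id=12: ✓ → 265
txn_id=13: ✓ → 4484
txn_id=14: ✗
txn_id=15: ✗
txn_id=16: ✗
txn_id=17: ✗
txn_id=18: ✗
risk_sum = 111 + 3248 + 265 + 4484 = 8108

cad_sum=18466, risk_sum=8108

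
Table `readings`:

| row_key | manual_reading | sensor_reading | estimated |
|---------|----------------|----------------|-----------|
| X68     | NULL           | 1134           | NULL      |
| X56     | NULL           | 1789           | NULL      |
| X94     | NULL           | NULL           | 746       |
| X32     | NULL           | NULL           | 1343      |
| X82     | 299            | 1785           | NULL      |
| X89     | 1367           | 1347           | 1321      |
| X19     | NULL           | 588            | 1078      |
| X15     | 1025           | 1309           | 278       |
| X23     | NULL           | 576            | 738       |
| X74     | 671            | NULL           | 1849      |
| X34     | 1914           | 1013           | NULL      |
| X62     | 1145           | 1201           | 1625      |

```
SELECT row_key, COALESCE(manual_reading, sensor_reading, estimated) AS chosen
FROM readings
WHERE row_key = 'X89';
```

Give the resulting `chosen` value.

1367

row_key = X89: manual_reading=1367, sensor_reading=1347, estimated=1321.
manual_reading=1367 → 1367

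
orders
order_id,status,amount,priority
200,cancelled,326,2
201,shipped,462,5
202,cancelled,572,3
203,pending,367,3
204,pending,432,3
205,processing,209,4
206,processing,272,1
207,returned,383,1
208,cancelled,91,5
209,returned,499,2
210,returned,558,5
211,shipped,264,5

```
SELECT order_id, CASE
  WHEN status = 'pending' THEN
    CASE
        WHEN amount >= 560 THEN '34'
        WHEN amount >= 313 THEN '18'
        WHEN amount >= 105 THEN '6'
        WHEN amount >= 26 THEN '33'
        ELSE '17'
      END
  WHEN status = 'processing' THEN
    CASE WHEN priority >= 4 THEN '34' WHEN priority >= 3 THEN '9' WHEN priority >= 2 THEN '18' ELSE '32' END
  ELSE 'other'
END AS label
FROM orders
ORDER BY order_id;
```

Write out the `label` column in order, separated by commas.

other, other, other, 18, 18, 34, 32, other, other, other, other, other

order_id=200: status='cancelled' → outer ELSE → other
order_id=201: status='shipped' → outer ELSE → other
order_id=202: status='cancelled' → outer ELSE → other
order_id=203: status='pending' → inner[amount >= 313] → 18
order_id=204: status='pending' → inner[amount >= 313] → 18
order_id=205: status='processing' → inner[priority >= 4] → 34
order_id=206: status='processing' → inner[ELSE] → 32
order_id=207: status='returned' → outer ELSE → other
order_id=208: status='cancelled' → outer ELSE → other
order_id=209: status='returned' → outer ELSE → other
order_id=210: status='returned' → outer ELSE → other
order_id=211: status='shipped' → outer ELSE → other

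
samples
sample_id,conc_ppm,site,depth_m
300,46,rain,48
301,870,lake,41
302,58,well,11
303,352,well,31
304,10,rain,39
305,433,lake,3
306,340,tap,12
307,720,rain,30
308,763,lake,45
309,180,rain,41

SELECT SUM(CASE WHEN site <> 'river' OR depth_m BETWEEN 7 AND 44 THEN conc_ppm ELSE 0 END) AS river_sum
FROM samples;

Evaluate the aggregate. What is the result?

3772

sample_id=300: ✓ → 46
sample_id=301: ✓ → 870
sample_id=302: ✓ → 58
sample_id=303: ✓ → 352
sample_id=304: ✓ → 10
sample_id=305: ✓ → 433
sample_id=306: ✓ → 340
sample_id=307: ✓ → 720
sample_id=308: ✓ → 763
sample_id=309: ✓ → 180
river_sum = 46 + 870 + 58 + 352 + 10 + 433 + 340 + 720 + 763 + 180 = 3772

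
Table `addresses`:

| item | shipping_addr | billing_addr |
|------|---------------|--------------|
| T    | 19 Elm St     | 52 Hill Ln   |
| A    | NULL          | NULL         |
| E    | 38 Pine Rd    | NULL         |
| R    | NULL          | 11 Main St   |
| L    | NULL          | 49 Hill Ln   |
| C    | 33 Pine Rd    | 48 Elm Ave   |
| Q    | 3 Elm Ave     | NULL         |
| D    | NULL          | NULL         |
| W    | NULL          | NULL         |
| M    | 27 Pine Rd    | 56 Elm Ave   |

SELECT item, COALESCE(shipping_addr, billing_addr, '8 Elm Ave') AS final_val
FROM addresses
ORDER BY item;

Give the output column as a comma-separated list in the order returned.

item=A: shipping_addr=NULL, billing_addr=NULL, → literal 8 Elm Ave → 8 Elm Ave
item=C: shipping_addr=33 Pine Rd → 33 Pine Rd
item=D: shipping_addr=NULL, billing_addr=NULL, → literal 8 Elm Ave → 8 Elm Ave
item=E: shipping_addr=38 Pine Rd → 38 Pine Rd
item=L: shipping_addr=NULL, billing_addr=49 Hill Ln → 49 Hill Ln
item=M: shipping_addr=27 Pine Rd → 27 Pine Rd
item=Q: shipping_addr=3 Elm Ave → 3 Elm Ave
item=R: shipping_addr=NULL, billing_addr=11 Main St → 11 Main St
item=T: shipping_addr=19 Elm St → 19 Elm St
item=W: shipping_addr=NULL, billing_addr=NULL, → literal 8 Elm Ave → 8 Elm Ave

8 Elm Ave, 33 Pine Rd, 8 Elm Ave, 38 Pine Rd, 49 Hill Ln, 27 Pine Rd, 3 Elm Ave, 11 Main St, 19 Elm St, 8 Elm Ave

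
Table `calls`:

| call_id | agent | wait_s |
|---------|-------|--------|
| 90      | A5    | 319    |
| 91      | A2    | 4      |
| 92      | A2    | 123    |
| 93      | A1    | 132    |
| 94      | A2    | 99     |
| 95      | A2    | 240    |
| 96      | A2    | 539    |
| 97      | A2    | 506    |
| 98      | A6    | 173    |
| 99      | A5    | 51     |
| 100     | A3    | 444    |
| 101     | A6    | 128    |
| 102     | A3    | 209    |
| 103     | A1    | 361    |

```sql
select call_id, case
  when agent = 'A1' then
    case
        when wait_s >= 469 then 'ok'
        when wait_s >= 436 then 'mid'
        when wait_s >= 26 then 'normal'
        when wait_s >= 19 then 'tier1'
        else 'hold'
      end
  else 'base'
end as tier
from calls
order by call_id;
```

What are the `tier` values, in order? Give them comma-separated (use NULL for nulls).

base, base, base, normal, base, base, base, base, base, base, base, base, base, normal

call_id=90: agent='A5' → outer ELSE → base
call_id=91: agent='A2' → outer ELSE → base
call_id=92: agent='A2' → outer ELSE → base
call_id=93: agent='A1' → inner[wait_s >= 26] → normal
call_id=94: agent='A2' → outer ELSE → base
call_id=95: agent='A2' → outer ELSE → base
call_id=96: agent='A2' → outer ELSE → base
call_id=97: agent='A2' → outer ELSE → base
call_id=98: agent='A6' → outer ELSE → base
call_id=99: agent='A5' → outer ELSE → base
call_id=100: agent='A3' → outer ELSE → base
call_id=101: agent='A6' → outer ELSE → base
call_id=102: agent='A3' → outer ELSE → base
call_id=103: agent='A1' → inner[wait_s >= 26] → normal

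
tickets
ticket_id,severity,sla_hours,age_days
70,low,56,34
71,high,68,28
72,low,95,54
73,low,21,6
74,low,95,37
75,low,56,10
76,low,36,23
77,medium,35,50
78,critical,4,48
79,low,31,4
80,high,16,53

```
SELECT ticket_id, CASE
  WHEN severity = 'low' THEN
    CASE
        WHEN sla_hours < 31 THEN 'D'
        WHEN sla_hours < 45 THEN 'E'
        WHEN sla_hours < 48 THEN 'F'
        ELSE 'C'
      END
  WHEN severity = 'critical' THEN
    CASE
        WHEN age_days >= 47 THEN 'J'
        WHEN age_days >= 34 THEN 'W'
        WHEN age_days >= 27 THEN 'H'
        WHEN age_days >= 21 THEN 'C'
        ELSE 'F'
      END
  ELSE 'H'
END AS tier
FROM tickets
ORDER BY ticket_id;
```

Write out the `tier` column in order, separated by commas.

C, H, C, D, C, C, E, H, J, E, H

ticket_id=70: severity='low' → inner[ELSE] → C
ticket_id=71: severity='high' → outer ELSE → H
ticket_id=72: severity='low' → inner[ELSE] → C
ticket_id=73: severity='low' → inner[sla_hours < 31] → D
ticket_id=74: severity='low' → inner[ELSE] → C
ticket_id=75: severity='low' → inner[ELSE] → C
ticket_id=76: severity='low' → inner[sla_hours < 45] → E
ticket_id=77: severity='medium' → outer ELSE → H
ticket_id=78: severity='critical' → inner[age_days >= 47] → J
ticket_id=79: severity='low' → inner[sla_hours < 45] → E
ticket_id=80: severity='high' → outer ELSE → H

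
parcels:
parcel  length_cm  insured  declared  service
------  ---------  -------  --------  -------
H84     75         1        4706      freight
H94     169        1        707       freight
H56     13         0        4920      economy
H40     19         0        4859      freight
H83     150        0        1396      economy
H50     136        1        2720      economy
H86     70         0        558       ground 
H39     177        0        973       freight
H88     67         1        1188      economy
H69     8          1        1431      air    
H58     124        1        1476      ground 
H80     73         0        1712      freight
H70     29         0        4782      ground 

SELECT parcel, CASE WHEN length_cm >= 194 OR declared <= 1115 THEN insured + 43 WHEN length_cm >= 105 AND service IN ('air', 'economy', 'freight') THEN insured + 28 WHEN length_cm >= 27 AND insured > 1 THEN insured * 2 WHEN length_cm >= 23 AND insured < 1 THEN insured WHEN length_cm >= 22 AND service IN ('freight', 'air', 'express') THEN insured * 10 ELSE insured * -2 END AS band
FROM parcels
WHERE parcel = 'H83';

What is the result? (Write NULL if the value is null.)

28

parcel = H83: length_cm=150, insured=0, declared=1396, service=economy.
length_cm >= 194 OR declared <= 1115 → false
length_cm >= 105 AND service IN ('air', 'economy', 'freight') → true → 28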